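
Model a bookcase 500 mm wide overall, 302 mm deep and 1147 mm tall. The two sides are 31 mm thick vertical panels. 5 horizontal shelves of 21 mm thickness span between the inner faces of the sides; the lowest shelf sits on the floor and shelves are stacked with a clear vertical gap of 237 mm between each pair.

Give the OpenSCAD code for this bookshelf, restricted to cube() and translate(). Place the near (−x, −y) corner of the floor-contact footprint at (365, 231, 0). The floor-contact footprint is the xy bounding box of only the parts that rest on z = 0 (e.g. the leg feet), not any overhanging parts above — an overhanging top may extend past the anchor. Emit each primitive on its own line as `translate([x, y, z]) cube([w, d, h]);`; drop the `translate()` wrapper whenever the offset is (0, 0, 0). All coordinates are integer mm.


translate([365, 231, 0]) cube([31, 302, 1147]);
translate([834, 231, 0]) cube([31, 302, 1147]);
translate([396, 231, 0]) cube([438, 302, 21]);
translate([396, 231, 258]) cube([438, 302, 21]);
translate([396, 231, 516]) cube([438, 302, 21]);
translate([396, 231, 774]) cube([438, 302, 21]);
translate([396, 231, 1032]) cube([438, 302, 21]);


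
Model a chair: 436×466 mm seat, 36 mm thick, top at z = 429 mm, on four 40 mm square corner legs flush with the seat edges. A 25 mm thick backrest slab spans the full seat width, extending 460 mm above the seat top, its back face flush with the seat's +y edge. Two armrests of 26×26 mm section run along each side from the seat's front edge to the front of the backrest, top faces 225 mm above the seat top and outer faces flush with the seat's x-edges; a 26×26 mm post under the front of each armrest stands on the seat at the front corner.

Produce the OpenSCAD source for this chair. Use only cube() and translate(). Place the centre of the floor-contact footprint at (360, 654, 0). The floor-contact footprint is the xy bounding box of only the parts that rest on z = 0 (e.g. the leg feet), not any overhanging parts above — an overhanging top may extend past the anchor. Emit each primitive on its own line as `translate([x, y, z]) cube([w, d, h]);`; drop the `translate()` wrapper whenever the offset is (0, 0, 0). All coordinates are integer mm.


translate([142, 421, 393]) cube([436, 466, 36]);
translate([142, 421, 0]) cube([40, 40, 393]);
translate([538, 421, 0]) cube([40, 40, 393]);
translate([142, 847, 0]) cube([40, 40, 393]);
translate([538, 847, 0]) cube([40, 40, 393]);
translate([142, 862, 429]) cube([436, 25, 460]);
translate([142, 421, 628]) cube([26, 441, 26]);
translate([552, 421, 628]) cube([26, 441, 26]);
translate([142, 421, 429]) cube([26, 26, 199]);
translate([552, 421, 429]) cube([26, 26, 199]);


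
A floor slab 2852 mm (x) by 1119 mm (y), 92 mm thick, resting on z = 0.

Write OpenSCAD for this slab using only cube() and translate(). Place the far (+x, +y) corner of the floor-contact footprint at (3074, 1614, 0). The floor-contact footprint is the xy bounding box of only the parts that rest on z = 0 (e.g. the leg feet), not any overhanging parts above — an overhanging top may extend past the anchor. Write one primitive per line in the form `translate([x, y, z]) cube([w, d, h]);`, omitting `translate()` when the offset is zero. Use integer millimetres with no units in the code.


translate([222, 495, 0]) cube([2852, 1119, 92]);


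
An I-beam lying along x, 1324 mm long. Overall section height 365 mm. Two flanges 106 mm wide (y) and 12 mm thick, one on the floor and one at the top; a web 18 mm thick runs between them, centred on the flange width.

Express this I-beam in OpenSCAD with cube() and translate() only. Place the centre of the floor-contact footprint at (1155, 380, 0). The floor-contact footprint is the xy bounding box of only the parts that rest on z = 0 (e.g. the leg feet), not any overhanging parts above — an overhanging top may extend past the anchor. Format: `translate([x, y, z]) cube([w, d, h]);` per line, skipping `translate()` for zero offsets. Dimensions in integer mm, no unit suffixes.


translate([493, 327, 0]) cube([1324, 106, 12]);
translate([493, 371, 12]) cube([1324, 18, 341]);
translate([493, 327, 353]) cube([1324, 106, 12]);


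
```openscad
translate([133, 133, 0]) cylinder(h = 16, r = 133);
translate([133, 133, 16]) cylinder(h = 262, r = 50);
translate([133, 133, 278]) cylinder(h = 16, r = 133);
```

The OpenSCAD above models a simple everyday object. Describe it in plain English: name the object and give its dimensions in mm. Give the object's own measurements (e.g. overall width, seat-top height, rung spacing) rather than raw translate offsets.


A spool: two coaxial disc flanges of radius 133 mm and thickness 16 mm, joined by a core cylinder of radius 50 mm and height 262 mm. The lower flange rests on z = 0 and the three cylinders share a vertical axis.


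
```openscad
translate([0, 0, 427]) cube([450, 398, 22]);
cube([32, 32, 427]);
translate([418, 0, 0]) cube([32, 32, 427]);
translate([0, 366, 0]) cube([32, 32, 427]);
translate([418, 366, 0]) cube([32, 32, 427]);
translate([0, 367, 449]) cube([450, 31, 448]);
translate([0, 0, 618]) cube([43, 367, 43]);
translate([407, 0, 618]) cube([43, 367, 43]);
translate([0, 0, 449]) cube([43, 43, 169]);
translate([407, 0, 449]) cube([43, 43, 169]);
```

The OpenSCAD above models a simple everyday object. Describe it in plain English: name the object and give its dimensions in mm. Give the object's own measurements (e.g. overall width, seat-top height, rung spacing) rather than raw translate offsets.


A chair. The seat is a 450×398×22 mm slab with its top at z = 449 mm, on four 32×32 mm corner legs (flush with the seat edges, standing on z = 0). A flat backrest 31 mm thick, 448 mm tall, spans the full seat width and rises from the seat top along its +y edge, rear face flush with the rear of the seat. Two armrests of 43×43 mm section run along each side from the seat's front edge to the front of the backrest, top faces 212 mm above the seat top and outer faces flush with the seat's x-edges; a 43×43 mm post under the front of each armrest stands on the seat at the front corner.


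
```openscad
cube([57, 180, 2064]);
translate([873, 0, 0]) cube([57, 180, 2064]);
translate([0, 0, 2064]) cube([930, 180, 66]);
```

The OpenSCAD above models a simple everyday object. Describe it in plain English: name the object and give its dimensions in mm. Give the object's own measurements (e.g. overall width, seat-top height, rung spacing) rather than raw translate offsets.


A door frame. The clear opening is 816 mm wide and 2064 mm high. Two 57 mm wide jambs, 180 mm deep, stand either side of the opening from the floor to the top of the opening. A 66 mm thick head sits across the top of both jambs, spanning the full outside width of the frame.


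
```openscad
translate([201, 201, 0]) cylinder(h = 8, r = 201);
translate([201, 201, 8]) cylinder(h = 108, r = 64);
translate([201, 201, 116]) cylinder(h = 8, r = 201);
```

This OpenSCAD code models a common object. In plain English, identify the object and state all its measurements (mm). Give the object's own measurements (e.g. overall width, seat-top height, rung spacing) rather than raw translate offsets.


A spool: two coaxial disc flanges of radius 201 mm and thickness 8 mm, joined by a core cylinder of radius 64 mm and height 108 mm. The lower flange rests on z = 0 and the three cylinders share a vertical axis.


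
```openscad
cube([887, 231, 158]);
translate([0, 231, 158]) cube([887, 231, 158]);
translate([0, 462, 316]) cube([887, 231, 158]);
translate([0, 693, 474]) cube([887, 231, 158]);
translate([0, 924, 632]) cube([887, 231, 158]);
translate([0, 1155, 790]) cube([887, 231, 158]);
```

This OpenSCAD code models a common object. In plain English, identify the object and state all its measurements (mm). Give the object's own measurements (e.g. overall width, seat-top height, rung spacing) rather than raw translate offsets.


A straight staircase of 6 solid steps. Each step is 887 mm wide (x), 231 mm deep (y, the going) and 158 mm tall (the rise). The first step rests on the floor; each subsequent step sits one going further in +y and one rise higher in +z, directly behind and above the previous step with no overlap.


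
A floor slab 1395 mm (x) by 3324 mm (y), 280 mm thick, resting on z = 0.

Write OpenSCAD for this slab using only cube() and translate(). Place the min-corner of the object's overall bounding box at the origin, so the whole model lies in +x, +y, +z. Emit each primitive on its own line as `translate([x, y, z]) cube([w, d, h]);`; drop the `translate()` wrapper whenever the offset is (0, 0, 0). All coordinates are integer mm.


cube([1395, 3324, 280]);


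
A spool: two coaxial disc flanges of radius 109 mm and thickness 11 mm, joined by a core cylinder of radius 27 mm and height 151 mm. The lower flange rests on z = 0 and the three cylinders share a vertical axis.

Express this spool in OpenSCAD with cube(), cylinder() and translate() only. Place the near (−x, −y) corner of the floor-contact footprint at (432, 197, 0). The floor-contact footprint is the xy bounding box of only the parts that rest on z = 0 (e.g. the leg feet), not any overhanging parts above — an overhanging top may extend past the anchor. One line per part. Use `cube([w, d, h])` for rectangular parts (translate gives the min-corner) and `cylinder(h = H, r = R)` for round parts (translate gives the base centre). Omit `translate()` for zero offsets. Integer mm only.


translate([541, 306, 0]) cylinder(h = 11, r = 109);
translate([541, 306, 11]) cylinder(h = 151, r = 27);
translate([541, 306, 162]) cylinder(h = 11, r = 109);


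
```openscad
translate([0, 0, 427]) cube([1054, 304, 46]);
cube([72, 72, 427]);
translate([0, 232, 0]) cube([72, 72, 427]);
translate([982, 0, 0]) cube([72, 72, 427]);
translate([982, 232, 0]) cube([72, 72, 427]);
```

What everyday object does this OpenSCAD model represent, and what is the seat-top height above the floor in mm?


A bench. The seat-top height is 473 mm.

A long slab on four corner posts — a bench. The slab sits at z = 427 with thickness 46, so the top is 427 + 46 = 473 mm.


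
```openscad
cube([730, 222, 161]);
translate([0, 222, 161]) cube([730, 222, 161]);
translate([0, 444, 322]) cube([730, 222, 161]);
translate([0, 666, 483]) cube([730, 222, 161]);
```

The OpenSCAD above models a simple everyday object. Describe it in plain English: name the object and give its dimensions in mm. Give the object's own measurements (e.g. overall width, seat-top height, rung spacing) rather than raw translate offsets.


A straight staircase of 4 solid steps. Each step is 730 mm wide (x), 222 mm deep (y, the going) and 161 mm tall (the rise). The first step rests on the floor; each subsequent step sits one going further in +y and one rise higher in +z, directly behind and above the previous step with no overlap.


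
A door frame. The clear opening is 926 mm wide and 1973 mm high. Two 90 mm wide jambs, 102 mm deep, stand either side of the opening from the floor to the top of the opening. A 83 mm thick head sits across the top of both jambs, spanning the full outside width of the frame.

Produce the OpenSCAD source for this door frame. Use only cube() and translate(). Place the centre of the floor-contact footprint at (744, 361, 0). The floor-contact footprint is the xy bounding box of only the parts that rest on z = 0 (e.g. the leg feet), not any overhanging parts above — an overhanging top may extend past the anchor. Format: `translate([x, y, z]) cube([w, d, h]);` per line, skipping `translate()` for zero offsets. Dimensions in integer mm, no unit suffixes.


translate([191, 310, 0]) cube([90, 102, 1973]);
translate([1207, 310, 0]) cube([90, 102, 1973]);
translate([191, 310, 1973]) cube([1106, 102, 83]);


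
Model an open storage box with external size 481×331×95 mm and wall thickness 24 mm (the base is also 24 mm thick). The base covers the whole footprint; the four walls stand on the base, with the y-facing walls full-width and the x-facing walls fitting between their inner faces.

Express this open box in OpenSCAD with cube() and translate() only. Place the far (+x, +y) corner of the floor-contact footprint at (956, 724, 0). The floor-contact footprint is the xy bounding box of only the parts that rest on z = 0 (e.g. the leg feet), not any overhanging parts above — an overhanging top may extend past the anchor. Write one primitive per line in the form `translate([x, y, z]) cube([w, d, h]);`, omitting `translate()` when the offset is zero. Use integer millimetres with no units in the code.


translate([475, 393, 0]) cube([481, 331, 24]);
translate([475, 393, 24]) cube([481, 24, 71]);
translate([475, 700, 24]) cube([481, 24, 71]);
translate([475, 417, 24]) cube([24, 283, 71]);
translate([932, 417, 24]) cube([24, 283, 71]);


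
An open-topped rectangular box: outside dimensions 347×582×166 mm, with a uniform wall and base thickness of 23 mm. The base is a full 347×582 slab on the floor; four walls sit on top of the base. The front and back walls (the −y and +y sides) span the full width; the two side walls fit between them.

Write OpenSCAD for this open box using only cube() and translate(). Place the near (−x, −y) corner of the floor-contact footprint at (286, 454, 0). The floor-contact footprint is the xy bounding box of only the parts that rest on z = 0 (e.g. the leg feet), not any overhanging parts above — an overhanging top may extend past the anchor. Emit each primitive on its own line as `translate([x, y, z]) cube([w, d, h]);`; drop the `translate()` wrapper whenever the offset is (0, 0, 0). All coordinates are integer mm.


translate([286, 454, 0]) cube([347, 582, 23]);
translate([286, 454, 23]) cube([347, 23, 143]);
translate([286, 1013, 23]) cube([347, 23, 143]);
translate([286, 477, 23]) cube([23, 536, 143]);
translate([610, 477, 23]) cube([23, 536, 143]);


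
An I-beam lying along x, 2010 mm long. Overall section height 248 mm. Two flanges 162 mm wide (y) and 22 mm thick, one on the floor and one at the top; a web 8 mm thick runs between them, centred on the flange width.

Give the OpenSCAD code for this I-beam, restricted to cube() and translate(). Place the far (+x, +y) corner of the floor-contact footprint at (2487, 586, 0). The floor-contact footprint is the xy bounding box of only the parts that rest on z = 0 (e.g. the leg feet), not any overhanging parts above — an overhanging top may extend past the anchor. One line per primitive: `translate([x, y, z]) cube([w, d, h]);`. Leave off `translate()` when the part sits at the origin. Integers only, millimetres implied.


translate([477, 424, 0]) cube([2010, 162, 22]);
translate([477, 501, 22]) cube([2010, 8, 204]);
translate([477, 424, 226]) cube([2010, 162, 22]);


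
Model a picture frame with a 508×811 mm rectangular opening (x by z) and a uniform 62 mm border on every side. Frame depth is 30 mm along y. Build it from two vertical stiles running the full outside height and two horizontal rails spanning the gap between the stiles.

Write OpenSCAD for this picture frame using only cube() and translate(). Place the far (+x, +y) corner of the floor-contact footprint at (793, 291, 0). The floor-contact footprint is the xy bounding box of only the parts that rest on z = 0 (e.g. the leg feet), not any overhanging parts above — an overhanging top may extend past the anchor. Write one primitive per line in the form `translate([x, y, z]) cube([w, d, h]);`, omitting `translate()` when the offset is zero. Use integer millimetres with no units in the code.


translate([161, 261, 0]) cube([62, 30, 935]);
translate([731, 261, 0]) cube([62, 30, 935]);
translate([223, 261, 0]) cube([508, 30, 62]);
translate([223, 261, 873]) cube([508, 30, 62]);


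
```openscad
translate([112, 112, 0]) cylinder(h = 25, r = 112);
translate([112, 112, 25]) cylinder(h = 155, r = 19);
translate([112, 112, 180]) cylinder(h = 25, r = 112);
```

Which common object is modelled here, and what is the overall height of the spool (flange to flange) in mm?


A spool. The overall height is 205 mm.

Three coaxial cylinders, large–small–large — a spool. Two 25 mm flanges and a 155 mm core give 25 + 155 + 25 = 205 mm.


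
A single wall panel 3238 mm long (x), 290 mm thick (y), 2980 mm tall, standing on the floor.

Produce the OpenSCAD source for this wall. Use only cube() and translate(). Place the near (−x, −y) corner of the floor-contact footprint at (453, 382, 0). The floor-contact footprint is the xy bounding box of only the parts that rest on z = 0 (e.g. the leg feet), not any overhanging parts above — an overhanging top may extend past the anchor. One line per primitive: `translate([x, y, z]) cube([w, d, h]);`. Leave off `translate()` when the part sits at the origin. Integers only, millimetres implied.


translate([453, 382, 0]) cube([3238, 290, 2980]);


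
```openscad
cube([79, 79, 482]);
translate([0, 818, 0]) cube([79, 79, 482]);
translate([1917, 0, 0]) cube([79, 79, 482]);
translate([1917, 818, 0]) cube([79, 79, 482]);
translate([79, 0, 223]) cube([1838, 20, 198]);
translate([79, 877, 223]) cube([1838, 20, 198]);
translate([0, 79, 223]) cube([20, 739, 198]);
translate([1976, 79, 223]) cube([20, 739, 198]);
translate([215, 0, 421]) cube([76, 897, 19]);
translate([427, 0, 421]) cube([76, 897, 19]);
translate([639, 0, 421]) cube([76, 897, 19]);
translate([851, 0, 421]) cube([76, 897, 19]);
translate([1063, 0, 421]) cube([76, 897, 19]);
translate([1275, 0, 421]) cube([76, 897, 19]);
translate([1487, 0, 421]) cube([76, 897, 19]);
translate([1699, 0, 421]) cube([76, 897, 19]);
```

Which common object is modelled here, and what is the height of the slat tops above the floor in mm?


A bed frame. The slat-top height is 440 mm.

Four posts, four rails, and a row of slats — a bed frame. Slats sit on the rails at z = 223 + 198 = 421; with slat thickness 19, the top is 440 mm.


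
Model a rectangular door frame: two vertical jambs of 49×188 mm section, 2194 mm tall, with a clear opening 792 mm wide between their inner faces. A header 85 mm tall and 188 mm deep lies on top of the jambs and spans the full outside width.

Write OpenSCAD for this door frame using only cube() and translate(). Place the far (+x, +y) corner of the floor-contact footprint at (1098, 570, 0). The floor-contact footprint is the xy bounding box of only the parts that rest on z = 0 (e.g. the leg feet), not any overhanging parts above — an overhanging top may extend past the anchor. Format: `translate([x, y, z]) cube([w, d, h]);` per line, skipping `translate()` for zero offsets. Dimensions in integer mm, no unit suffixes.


translate([208, 382, 0]) cube([49, 188, 2194]);
translate([1049, 382, 0]) cube([49, 188, 2194]);
translate([208, 382, 2194]) cube([890, 188, 85]);


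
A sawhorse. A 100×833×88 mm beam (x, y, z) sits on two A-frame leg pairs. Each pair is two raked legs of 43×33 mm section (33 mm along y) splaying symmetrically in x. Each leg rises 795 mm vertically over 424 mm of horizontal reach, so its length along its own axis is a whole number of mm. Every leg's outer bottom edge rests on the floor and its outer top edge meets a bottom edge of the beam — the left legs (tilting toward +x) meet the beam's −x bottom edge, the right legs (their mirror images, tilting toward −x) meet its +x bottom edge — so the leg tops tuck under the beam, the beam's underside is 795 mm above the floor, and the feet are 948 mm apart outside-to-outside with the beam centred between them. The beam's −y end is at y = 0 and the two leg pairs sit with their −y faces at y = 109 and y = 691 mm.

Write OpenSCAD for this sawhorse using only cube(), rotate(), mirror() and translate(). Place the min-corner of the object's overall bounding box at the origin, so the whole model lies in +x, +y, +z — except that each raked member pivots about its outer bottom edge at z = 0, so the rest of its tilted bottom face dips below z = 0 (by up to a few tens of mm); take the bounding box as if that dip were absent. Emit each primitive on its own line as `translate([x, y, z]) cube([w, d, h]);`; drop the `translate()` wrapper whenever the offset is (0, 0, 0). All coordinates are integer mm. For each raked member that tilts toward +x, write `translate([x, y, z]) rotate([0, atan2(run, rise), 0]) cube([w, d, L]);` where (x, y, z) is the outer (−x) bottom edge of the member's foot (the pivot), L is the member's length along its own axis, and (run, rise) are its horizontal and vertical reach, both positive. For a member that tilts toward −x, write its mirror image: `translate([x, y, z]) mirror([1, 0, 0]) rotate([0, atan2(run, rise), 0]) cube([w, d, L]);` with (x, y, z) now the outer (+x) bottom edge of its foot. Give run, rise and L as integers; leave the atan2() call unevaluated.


translate([424, 0, 795]) cube([100, 833, 88]);
translate([0, 109, 0]) rotate([0, atan2(424, 795), 0]) cube([43, 33, 901]);
translate([948, 109, 0]) mirror([1, 0, 0]) rotate([0, atan2(424, 795), 0]) cube([43, 33, 901]);
translate([0, 691, 0]) rotate([0, atan2(424, 795), 0]) cube([43, 33, 901]);
translate([948, 691, 0]) mirror([1, 0, 0]) rotate([0, atan2(424, 795), 0]) cube([43, 33, 901]);


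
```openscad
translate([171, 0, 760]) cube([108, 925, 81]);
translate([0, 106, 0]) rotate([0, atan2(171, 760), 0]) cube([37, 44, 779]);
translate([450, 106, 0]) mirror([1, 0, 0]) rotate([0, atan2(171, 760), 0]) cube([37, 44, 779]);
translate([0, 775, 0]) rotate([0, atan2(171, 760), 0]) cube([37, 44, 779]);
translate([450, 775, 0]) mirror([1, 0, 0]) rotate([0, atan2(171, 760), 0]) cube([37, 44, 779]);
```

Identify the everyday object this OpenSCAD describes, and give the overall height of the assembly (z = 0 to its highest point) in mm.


A sawhorse. The overall height is 841 mm.

A beam across two mirrored pairs of raked legs — a sawhorse. The beam's underside is at z = 760 (matching the legs' vertical rise in atan2(171, 760)) and the beam is 81 mm tall, so its top is at 760 + 81 = 841 mm. The raked legs top out at the beam's underside, so that is the highest point.


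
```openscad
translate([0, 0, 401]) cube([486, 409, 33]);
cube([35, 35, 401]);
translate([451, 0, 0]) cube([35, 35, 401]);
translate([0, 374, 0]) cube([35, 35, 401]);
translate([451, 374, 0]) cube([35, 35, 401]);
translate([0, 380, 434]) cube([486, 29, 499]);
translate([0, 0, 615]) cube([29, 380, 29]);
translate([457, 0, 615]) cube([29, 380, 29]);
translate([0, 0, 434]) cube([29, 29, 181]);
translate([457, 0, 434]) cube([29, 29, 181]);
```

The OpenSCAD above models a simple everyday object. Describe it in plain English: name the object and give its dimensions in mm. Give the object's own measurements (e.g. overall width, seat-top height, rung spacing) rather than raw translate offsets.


A chair. The seat is a 486×409×33 mm slab with its top at z = 434 mm, on four 35×35 mm corner legs (flush with the seat edges, standing on z = 0). A flat backrest 29 mm thick, 499 mm tall, spans the full seat width and rises from the seat top along its +y edge, rear face flush with the rear of the seat. Two armrests of 29×29 mm section run along each side from the seat's front edge to the front of the backrest, top faces 210 mm above the seat top and outer faces flush with the seat's x-edges; a 29×29 mm post under the front of each armrest stands on the seat at the front corner.


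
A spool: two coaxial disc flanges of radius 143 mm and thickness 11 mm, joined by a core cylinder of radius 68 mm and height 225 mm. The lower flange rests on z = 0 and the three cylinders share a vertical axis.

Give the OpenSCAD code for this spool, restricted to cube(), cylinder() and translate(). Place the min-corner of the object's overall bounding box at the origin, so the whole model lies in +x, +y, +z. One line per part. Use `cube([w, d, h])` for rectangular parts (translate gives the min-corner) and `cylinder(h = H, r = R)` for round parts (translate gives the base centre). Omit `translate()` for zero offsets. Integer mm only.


translate([143, 143, 0]) cylinder(h = 11, r = 143);
translate([143, 143, 11]) cylinder(h = 225, r = 68);
translate([143, 143, 236]) cylinder(h = 11, r = 143);


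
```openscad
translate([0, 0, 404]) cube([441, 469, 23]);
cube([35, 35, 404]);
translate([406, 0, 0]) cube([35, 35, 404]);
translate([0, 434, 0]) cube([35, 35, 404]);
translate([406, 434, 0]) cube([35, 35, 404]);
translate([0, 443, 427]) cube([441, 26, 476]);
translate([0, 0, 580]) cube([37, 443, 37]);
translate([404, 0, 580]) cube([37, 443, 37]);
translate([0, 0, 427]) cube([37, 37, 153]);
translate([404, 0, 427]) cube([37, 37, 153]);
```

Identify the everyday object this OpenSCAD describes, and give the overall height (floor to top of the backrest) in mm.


A chair. The overall height is 903 mm.

A slab on four corner posts with a tall panel at the back — a chair. The seat slab sits at z = 404 with thickness 23, and the 476 mm backrest starts at the seat top, so the overall height is 404 + 23 + 476 = 903 mm.


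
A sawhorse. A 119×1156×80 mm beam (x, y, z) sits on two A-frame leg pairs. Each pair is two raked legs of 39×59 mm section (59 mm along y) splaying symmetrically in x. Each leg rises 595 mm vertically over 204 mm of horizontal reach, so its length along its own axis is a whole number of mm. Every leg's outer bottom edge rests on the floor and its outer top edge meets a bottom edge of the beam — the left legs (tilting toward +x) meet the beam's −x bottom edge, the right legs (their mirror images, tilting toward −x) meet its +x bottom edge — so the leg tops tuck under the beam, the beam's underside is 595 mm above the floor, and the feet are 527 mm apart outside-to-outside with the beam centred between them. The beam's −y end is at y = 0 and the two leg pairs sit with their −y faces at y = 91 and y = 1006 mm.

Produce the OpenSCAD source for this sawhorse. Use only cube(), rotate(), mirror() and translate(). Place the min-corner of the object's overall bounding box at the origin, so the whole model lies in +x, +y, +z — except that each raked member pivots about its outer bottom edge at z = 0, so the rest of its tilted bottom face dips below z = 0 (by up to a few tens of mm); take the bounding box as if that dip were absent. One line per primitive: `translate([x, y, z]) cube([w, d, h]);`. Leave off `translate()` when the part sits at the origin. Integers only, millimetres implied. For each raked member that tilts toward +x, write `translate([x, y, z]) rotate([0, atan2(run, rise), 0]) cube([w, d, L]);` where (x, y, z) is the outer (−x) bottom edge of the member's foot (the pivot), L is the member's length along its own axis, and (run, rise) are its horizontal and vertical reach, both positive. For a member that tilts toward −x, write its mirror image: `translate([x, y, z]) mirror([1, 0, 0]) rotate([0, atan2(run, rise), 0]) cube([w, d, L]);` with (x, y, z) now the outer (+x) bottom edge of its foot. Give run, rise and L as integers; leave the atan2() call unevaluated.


// leg length = √(204² + 595²) = 629
// right-leg outer foot x = 2·204 + 119 = 527
// beam min-corner = (204, 0, 595)
translate([204, 0, 595]) cube([119, 1156, 80]);
translate([0, 91, 0]) rotate([0, atan2(204, 595), 0]) cube([39, 59, 629]);
translate([527, 91, 0]) mirror([1, 0, 0]) rotate([0, atan2(204, 595), 0]) cube([39, 59, 629]);
translate([0, 1006, 0]) rotate([0, atan2(204, 595), 0]) cube([39, 59, 629]);
translate([527, 1006, 0]) mirror([1, 0, 0]) rotate([0, atan2(204, 595), 0]) cube([39, 59, 629]);


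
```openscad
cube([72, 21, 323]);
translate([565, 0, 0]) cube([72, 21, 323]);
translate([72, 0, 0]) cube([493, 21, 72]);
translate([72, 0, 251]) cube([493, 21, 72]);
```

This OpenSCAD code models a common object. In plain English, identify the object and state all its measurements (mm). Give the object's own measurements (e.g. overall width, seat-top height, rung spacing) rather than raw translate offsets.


A rectangular picture frame lying in the x–z plane (depth along y). The opening is 493 mm wide (x) by 179 mm tall (z), surrounded by a border 72 mm wide on all four sides. The frame is 21 mm deep and is made of two full-height vertical stiles with two horizontal rails fitted between them.


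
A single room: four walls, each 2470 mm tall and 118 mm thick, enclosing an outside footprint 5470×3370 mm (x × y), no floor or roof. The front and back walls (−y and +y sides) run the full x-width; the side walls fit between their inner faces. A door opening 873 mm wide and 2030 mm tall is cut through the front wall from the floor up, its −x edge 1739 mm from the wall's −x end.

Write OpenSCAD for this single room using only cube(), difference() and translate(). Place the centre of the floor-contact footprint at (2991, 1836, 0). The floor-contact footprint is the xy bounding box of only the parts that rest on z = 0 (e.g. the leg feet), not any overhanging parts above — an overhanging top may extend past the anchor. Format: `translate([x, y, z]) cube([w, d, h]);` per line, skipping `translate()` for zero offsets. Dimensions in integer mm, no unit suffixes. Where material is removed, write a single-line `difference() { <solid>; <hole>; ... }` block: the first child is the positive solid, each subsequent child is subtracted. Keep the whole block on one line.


difference() { translate([256, 151, 0]) cube([5470, 118, 2470]); translate([1995, 151, 0]) cube([873, 118, 2030]); }
translate([256, 3403, 0]) cube([5470, 118, 2470]);
translate([256, 269, 0]) cube([118, 3134, 2470]);
translate([5608, 269, 0]) cube([118, 3134, 2470]);


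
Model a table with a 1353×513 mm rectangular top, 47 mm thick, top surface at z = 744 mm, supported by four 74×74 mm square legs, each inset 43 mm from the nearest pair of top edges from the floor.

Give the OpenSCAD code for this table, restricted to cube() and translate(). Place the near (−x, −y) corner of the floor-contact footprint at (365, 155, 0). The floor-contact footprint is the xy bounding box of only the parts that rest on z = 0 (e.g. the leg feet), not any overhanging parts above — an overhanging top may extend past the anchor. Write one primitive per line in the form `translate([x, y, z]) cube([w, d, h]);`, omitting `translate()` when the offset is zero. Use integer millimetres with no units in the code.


// leg_h = 744 - 47 = 697
translate([322, 112, 697]) cube([1353, 513, 47]);
translate([365, 155, 0]) cube([74, 74, 697]);
translate([1558, 155, 0]) cube([74, 74, 697]);
translate([365, 508, 0]) cube([74, 74, 697]);
translate([1558, 508, 0]) cube([74, 74, 697]);


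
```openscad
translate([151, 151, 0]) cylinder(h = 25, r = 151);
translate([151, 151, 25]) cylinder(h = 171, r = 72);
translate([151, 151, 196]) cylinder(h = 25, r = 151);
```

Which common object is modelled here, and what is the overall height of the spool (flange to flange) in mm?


A spool. The overall height is 221 mm.

Three coaxial cylinders, large–small–large — a spool. Two 25 mm flanges and a 171 mm core give 25 + 171 + 25 = 221 mm.


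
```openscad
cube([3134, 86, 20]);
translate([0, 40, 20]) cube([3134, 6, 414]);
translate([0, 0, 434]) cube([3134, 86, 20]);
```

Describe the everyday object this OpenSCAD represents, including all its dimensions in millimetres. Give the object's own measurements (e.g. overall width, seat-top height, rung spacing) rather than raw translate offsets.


An I-beam lying along x, 3134 mm long. Overall section height 454 mm. Two flanges 86 mm wide (y) and 20 mm thick, one on the floor and one at the top; a web 6 mm thick runs between them, centred on the flange width.


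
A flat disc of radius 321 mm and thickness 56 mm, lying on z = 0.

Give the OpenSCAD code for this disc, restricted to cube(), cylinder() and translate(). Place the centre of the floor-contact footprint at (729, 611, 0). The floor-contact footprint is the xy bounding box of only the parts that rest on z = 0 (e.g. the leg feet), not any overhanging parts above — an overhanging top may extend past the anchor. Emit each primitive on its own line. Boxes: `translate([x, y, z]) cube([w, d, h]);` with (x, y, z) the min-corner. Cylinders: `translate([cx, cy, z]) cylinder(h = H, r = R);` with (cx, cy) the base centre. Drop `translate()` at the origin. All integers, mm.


translate([729, 611, 0]) cylinder(h = 56, r = 321);


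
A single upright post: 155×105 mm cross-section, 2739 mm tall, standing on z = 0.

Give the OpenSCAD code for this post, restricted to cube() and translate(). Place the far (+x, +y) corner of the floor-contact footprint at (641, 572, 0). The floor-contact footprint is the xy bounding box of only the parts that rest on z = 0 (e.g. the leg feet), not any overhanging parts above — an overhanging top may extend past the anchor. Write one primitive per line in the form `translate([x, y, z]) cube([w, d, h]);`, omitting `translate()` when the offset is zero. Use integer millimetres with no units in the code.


translate([486, 467, 0]) cube([155, 105, 2739]);


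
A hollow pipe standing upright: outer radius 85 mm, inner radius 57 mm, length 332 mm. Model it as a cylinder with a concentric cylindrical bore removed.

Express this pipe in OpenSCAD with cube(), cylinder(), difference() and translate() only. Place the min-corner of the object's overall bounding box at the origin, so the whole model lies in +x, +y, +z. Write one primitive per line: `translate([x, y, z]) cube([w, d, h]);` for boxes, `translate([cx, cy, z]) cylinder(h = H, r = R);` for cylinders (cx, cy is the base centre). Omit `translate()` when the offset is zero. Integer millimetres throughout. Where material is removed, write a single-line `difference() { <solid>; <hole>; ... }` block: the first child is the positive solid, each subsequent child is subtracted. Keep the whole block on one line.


difference() { translate([85, 85, 0]) cylinder(h = 332, r = 85); translate([85, 85, 0]) cylinder(h = 332, r = 57); }


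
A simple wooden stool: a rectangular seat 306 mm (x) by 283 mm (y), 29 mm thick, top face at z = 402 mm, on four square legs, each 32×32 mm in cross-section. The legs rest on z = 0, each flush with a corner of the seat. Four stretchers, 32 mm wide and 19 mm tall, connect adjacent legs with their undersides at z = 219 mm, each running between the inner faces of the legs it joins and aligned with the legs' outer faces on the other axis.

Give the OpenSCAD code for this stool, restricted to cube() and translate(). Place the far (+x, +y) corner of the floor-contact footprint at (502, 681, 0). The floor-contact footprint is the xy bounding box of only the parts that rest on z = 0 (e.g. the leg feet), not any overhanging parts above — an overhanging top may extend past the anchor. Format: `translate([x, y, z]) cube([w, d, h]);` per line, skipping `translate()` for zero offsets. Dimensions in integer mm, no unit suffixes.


// leg_h = 402 - 29 = 373
// stretcher span = 306 - 2*32 = 242
translate([196, 398, 373]) cube([306, 283, 29]);
translate([196, 398, 0]) cube([32, 32, 373]);
translate([470, 398, 0]) cube([32, 32, 373]);
translate([196, 649, 0]) cube([32, 32, 373]);
translate([470, 649, 0]) cube([32, 32, 373]);
translate([228, 398, 219]) cube([242, 32, 19]);
translate([228, 649, 219]) cube([242, 32, 19]);
translate([196, 430, 219]) cube([32, 219, 19]);
translate([470, 430, 219]) cube([32, 219, 19]);


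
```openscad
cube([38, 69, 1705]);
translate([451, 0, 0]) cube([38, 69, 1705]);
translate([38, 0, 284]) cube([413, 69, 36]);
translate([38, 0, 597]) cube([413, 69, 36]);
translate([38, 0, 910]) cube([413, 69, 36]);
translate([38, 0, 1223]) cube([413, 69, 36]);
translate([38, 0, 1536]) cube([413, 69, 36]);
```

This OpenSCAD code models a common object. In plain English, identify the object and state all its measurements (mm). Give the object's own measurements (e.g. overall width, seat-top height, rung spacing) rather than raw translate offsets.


A straight ladder. Two 38×69 mm vertical rails, 1705 mm tall, stand 489 mm apart (outside-to-outside) with their front faces coplanar on the −y side. 5 rungs, each 69 mm deep and 36 mm tall, span between the inner faces of the rails, front faces flush with the rails. The lowest rung's underside is at z = 284 mm and rungs are spaced 313 mm apart (underside to underside).


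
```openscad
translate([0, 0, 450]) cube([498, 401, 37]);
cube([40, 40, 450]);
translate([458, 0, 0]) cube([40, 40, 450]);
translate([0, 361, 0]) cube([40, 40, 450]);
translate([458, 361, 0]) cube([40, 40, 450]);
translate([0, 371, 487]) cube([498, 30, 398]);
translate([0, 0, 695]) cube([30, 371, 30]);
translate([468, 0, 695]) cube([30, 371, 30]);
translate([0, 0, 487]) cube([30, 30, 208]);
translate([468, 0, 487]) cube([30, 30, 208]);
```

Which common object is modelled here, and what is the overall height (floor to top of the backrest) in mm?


A chair. The overall height is 885 mm.

A slab on four corner posts with a tall panel at the back — a chair. The seat slab sits at z = 450 with thickness 37, and the 398 mm backrest starts at the seat top, so the overall height is 450 + 37 + 398 = 885 mm.


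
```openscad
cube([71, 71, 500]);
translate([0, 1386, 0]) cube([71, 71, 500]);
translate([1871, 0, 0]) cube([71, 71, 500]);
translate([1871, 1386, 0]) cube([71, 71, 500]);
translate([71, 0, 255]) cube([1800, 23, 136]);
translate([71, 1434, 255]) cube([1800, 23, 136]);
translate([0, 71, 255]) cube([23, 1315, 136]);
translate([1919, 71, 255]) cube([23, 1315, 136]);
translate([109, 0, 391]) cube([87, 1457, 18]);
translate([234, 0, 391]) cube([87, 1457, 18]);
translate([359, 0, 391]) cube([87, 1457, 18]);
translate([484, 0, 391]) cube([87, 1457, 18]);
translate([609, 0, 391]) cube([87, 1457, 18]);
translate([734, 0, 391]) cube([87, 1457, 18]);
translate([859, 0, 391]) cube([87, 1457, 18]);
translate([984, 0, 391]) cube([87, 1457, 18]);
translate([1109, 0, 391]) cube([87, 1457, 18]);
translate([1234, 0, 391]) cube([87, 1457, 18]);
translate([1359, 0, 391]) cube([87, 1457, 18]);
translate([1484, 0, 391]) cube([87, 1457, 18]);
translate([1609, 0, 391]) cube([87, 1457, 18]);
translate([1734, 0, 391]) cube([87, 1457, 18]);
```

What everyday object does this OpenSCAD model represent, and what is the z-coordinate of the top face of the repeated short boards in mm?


A bed frame. The slat-top height is 409 mm.

Four posts, four rails, and a row of slats — a bed frame. Slats sit on the rails at z = 255 + 136 = 391; with slat thickness 18, the top is 409 mm.


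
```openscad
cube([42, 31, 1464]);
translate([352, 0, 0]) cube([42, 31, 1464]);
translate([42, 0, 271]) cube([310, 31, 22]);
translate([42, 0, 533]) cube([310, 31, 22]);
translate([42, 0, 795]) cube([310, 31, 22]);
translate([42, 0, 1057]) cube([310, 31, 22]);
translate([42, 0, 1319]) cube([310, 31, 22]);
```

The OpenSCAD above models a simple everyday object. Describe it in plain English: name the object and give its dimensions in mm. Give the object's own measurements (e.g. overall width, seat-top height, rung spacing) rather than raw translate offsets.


A straight ladder. Two 42×31 mm vertical rails, 1464 mm tall, stand 394 mm apart (outside-to-outside) with their front faces coplanar on the −y side. 5 rungs, each 31 mm deep and 22 mm tall, span between the inner faces of the rails, front faces flush with the rails. The lowest rung's underside is at z = 271 mm and rungs are spaced 262 mm apart (underside to underside).


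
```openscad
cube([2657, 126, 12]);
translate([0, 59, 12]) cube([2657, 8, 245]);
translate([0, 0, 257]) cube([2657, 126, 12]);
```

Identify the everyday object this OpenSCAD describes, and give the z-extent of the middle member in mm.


An I-beam. The web height is 245 mm.

Two wide flanges with a thin centred web — an I-beam. Overall 269 mm minus two 12 mm flanges gives a web of 269 − 2·12 = 245 mm.


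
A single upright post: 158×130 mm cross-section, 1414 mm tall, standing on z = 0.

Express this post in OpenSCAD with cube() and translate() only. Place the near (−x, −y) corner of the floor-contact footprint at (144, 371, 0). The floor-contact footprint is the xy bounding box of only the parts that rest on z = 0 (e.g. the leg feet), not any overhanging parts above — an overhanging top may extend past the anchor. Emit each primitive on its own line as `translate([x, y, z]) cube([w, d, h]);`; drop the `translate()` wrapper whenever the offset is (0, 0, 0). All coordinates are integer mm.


translate([144, 371, 0]) cube([158, 130, 1414]);
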